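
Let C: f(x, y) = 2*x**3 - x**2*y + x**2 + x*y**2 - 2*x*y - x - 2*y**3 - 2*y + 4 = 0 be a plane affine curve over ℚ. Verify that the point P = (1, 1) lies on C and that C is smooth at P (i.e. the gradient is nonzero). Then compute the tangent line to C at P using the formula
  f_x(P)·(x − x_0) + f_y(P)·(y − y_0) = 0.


Tangent line at P: 4*x - 9*y + 5 = 0.

Step 1: f(1, 1) = 0, so P lies on C.
Step 2: partial derivatives
  f_x(x, y) = 6*x**2 - 2*x*y + 2*x + y**2 - 2*y - 1, f_y(x, y) = -x**2 + 2*x*y - 2*x - 6*y**2 - 2.
  f_x(P) = 4, f_y(P) = -9 (gradient nonzero, so P is smooth).
Step 3: tangent line at P: 4·(x − 1) + -9·(y − 1) = 0.
Expanding: 4*x - 9*y + 5 = 0.


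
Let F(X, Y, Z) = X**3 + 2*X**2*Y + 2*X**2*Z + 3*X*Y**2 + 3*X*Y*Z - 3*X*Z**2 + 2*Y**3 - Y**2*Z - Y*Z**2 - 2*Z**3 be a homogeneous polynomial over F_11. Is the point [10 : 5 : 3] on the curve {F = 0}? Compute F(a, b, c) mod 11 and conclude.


F(10,5,3) ≡ 9 (mod 11); P is NOT on the curve.

Evaluate F(10, 5, 3) term-by-term (mod 11).
  X**3 ↦ 1·1000·1·1 = 1000
  2*X**2*Y ↦ 2·100·5·1 = 1000
  2*X**2*Z ↦ 2·100·1·3 = 600
  3*X*Y**2 ↦ 3·10·25·1 = 750
  3*X*Y*Z ↦ 3·10·5·3 = 450
  -3*X*Z**2 ↦ -3·10·1·9 = -270
  2*Y**3 ↦ 2·1·125·1 = 250
  -Y**2*Z ↦ -1·1·25·3 = -75
  -Y*Z**2 ↦ -1·1·5·9 = -45
  -2*Z**3 ↦ -2·1·1·27 = -54
Sum: F(10, 5, 3) = (1000) + (1000) + (600) + (750) + (450) + (-270) + (250) + (-75) + (-45) + (-54) = 3606.
Reducing mod 11: 3606 ≡ 9 (mod 11).
Since F(a, b, c) ≡ 9 ≠ 0 (mod 11), P does NOT lie on the curve.


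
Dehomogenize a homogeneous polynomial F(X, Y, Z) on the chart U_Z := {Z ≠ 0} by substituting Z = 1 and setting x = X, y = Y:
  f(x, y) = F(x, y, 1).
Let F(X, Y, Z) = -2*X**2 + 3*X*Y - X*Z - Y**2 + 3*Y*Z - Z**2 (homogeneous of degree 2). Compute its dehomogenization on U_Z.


f(x, y) = -2*x**2 + 3*x*y - x - y**2 + 3*y - 1

On U_Z we set Z = 1. Each monomial c·X^i·Y^j·Z^k in F becomes c·x^i·y^j·1^k = c·x^i·y^j.
Substituting Z = 1: F(X, Y, 1) = -2*x**2 + 3*x*y - x - y**2 + 3*y - 1.
Note: deg(f) ≤ deg(F) = 2; strict inequality happens when F is divisible by Z (lost terms).


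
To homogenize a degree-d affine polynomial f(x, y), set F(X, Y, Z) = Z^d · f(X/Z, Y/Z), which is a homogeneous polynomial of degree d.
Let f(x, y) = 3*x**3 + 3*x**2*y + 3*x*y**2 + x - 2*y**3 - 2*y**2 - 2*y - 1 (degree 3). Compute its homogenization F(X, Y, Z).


F(X, Y, Z) = 3*X**3 + 3*X**2*Y + 3*X*Y**2 + X*Z**2 - 2*Y**3 - 2*Y**2*Z - 2*Y*Z**2 - Z**3

deg(f) = 3.
Substitute x = X/Z, y = Y/Z into f, then multiply by Z^3.
  monomial 3·x^3·y^0 ↦ 3·X^3·Y^0·Z^0.
  monomial 3·x^2·y^1 ↦ 3·X^2·Y^1·Z^0.
  monomial 3·x^1·y^2 ↦ 3·X^1·Y^2·Z^0.
  monomial 1·x^1·y^0 ↦ 1·X^1·Y^0·Z^2.
  monomial -2·x^0·y^3 ↦ -2·X^0·Y^3·Z^0.
  monomial -2·x^0·y^2 ↦ -2·X^0·Y^2·Z^1.
  monomial -2·x^0·y^1 ↦ -2·X^0·Y^1·Z^2.
  monomial -1·x^0·y^0 ↦ -1·X^0·Y^0·Z^3.
Collecting: F(X, Y, Z) = 3*X**3 + 3*X**2*Y + 3*X*Y**2 + X*Z**2 - 2*Y**3 - 2*Y**2*Z - 2*Y*Z**2 - Z**3.


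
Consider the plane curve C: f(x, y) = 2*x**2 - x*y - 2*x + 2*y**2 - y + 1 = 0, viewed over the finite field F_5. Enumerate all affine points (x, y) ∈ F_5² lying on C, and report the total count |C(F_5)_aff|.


Affine F_5-points: {(1, 2), (1, 4), (2, 0), (2, 4), (4, 0)}; count = 5.

For each of the 25 pairs (x, y) ∈ F_5², evaluate f(x, y) mod 5. Record the zeros.
  x = 0: [0↦1, 1↦2, 2↦2, 3↦1, 4↦4]  zeros at y ∈ ∅
  x = 1: [0↦1, 1↦1, 2↦0, 3↦3, 4↦0]  zeros at y ∈ {2, 4}
  x = 2: [0↦0, 1↦4, 2↦2, 3↦4, 4↦0]  zeros at y ∈ {0, 4}
  x = 3: [0↦3, 1↦1, 2↦3, 3↦4, 4↦4]  zeros at y ∈ ∅
  x = 4: [0↦0, 1↦2, 2↦3, 3↦3, 4↦2]  zeros at y ∈ {0}
Collecting zeros: affine points = {(1, 2), (1, 4), (2, 0), (2, 4), (4, 0)}.
Total count |C(F_5)_aff| = 5.


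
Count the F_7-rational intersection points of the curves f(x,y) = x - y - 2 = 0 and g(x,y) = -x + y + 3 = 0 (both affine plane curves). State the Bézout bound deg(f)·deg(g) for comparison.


Common zeros: ∅; count = 0; Bézout bound = 1.

deg(f) = 1, deg(g) = 1, so Bézout bound = 1.
Scan x ∈ F_7. For each x, list the y ∈ F_7 with f(x, y) ≡ 0 and those with g(x, y) ≡ 0 (mod 7); the common zeros in that column are the intersection.
  x = 0: f ≡ 0 at y ∈ {5}; g ≡ 0 at y ∈ {4}; common: ∅.
  x = 1: f ≡ 0 at y ∈ {6}; g ≡ 0 at y ∈ {5}; common: ∅.
  x = 2: f ≡ 0 at y ∈ {0}; g ≡ 0 at y ∈ {6}; common: ∅.
  x = 3: f ≡ 0 at y ∈ {1}; g ≡ 0 at y ∈ {0}; common: ∅.
  x = 4: f ≡ 0 at y ∈ {2}; g ≡ 0 at y ∈ {1}; common: ∅.
  x = 5: f ≡ 0 at y ∈ {3}; g ≡ 0 at y ∈ {2}; common: ∅.
  x = 6: f ≡ 0 at y ∈ {4}; g ≡ 0 at y ∈ {3}; common: ∅.
Collecting: common zeros = ∅, so the count is 0.
Comparison with the Bézout bound: 0 ≤ 1 = deg(f)·deg(g), as expected for curves with no common component (the affine F_7-count falls short of the bound because intersections may lie at infinity, over extension fields, or carry multiplicity).


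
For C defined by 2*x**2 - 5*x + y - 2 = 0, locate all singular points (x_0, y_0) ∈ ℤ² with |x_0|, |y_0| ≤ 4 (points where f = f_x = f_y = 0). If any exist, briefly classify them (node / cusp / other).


No singular points in the scanned grid; C is smooth there.

Compute partial derivatives:
  f_x = 4*x - 5.
  f_y = 1.
f_y = 1 is a nonzero constant, so f_y never vanishes: no point (x, y) can satisfy f = f_x = f_y = 0. In particular no (x, y) ∈ {−4, ..., 4}² is singular; the curve is smooth.


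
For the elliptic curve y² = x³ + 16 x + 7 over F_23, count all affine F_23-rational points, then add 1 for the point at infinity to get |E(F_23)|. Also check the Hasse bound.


Affine points = {(1, 1), (1, 22), (2, 1), (2, 22), (3, 6), (3, 17), (7, 5), (7, 18), (8, 7), (8, 16), (9, 11), (9, 12), (12, 8), (12, 15), (14, 10), (14, 13), (16, 9), (16, 14), (18, 3), (18, 20), (20, 1), (20, 22), (21, 6), (21, 17), (22, 6), (22, 17)}; affine count = 26; |E(F_23)| = 27.

Discriminant check: Δ ∝ 4a³ + 27b² = 4·16³ + 27·7² = 4·4096 + 27·49 ≡ 20 (mod 23). Nonzero ⇒ E is nonsingular.
For each x ∈ F_23, compute rhs = x³ + 16·x + 7 mod 23, then count y ∈ F_23 with y² ≡ rhs.
  x = 0: rhs = 7, matching y values: none (0 points).
  x = 1: rhs = 1, matching y values: 1, 22 (2 points).
  x = 2: rhs = 1, matching y values: 1, 22 (2 points).
  x = 3: rhs = 13, matching y values: 6, 17 (2 points).
  x = 4: rhs = 20, matching y values: none (0 points).
  x = 5: rhs = 5, matching y values: none (0 points).
  x = 6: rhs = 20, matching y values: none (0 points).
  x = 7: rhs = 2, matching y values: 5, 18 (2 points).
  x = 8: rhs = 3, matching y values: 7, 16 (2 points).
  x = 9: rhs = 6, matching y values: 11, 12 (2 points).
  x = 10: rhs = 17, matching y values: none (0 points).
  x = 11: rhs = 19, matching y values: none (0 points).
  x = 12: rhs = 18, matching y values: 8, 15 (2 points).
  x = 13: rhs = 20, matching y values: none (0 points).
  x = 14: rhs = 8, matching y values: 10, 13 (2 points).
  x = 15: rhs = 11, matching y values: none (0 points).
  x = 16: rhs = 12, matching y values: 9, 14 (2 points).
  x = 17: rhs = 17, matching y values: none (0 points).
  x = 18: rhs = 9, matching y values: 3, 20 (2 points).
  x = 19: rhs = 17, matching y values: none (0 points).
  x = 20: rhs = 1, matching y values: 1, 22 (2 points).
  x = 21: rhs = 13, matching y values: 6, 17 (2 points).
  x = 22: rhs = 13, matching y values: 6, 17 (2 points).
Total affine count: 26.
Full point count |E(F_23)| = 26 + 1 = 27.
Hasse bound: |27 − (23+1)| = |3| = 3 ≤ 2√23 ≈ 9.5917 ✓.


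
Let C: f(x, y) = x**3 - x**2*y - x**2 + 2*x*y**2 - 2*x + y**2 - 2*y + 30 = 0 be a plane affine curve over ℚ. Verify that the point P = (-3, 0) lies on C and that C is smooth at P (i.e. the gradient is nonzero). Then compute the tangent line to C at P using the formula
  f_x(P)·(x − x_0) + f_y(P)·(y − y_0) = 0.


Tangent line at P: 31*x - 11*y + 93 = 0.

Step 1: f(-3, 0) = 0, so P lies on C.
Step 2: partial derivatives
  f_x(x, y) = 3*x**2 - 2*x*y - 2*x + 2*y**2 - 2, f_y(x, y) = -x**2 + 4*x*y + 2*y - 2.
  f_x(P) = 31, f_y(P) = -11 (gradient nonzero, so P is smooth).
Step 3: tangent line at P: 31·(x − -3) + -11·(y − 0) = 0.
Expanding: 31*x - 11*y + 93 = 0.


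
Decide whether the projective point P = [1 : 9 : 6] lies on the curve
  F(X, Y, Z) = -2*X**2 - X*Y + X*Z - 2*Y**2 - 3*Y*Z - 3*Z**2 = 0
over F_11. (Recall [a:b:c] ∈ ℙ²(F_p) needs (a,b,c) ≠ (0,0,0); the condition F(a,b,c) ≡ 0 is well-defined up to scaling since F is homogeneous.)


F(1,9,6) ≡ 3 (mod 11); P is NOT on the curve.

Evaluate F(1, 9, 6) term-by-term (mod 11).
  -2*X**2 ↦ -2·1·1·1 = -2
  -X*Y ↦ -1·1·9·1 = -9
  X*Z ↦ 1·1·1·6 = 6
  -2*Y**2 ↦ -2·1·81·1 = -162
  -3*Y*Z ↦ -3·1·9·6 = -162
  -3*Z**2 ↦ -3·1·1·36 = -108
Sum: F(1, 9, 6) = (-2) + (-9) + (6) + (-162) + (-162) + (-108) = -437.
Reducing mod 11: -437 ≡ 3 (mod 11).
Since F(a, b, c) ≡ 3 ≠ 0 (mod 11), P does NOT lie on the curve.


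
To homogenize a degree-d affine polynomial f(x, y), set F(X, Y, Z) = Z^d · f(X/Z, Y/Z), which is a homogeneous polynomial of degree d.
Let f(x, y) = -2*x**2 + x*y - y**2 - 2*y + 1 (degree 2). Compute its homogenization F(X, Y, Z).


F(X, Y, Z) = -2*X**2 + X*Y - Y**2 - 2*Y*Z + Z**2

deg(f) = 2.
Substitute x = X/Z, y = Y/Z into f, then multiply by Z^2.
  monomial -2·x^2·y^0 ↦ -2·X^2·Y^0·Z^0.
  monomial 1·x^1·y^1 ↦ 1·X^1·Y^1·Z^0.
  monomial -1·x^0·y^2 ↦ -1·X^0·Y^2·Z^0.
  monomial -2·x^0·y^1 ↦ -2·X^0·Y^1·Z^1.
  monomial 1·x^0·y^0 ↦ 1·X^0·Y^0·Z^2.
Collecting: F(X, Y, Z) = -2*X**2 + X*Y - Y**2 - 2*Y*Z + Z**2.


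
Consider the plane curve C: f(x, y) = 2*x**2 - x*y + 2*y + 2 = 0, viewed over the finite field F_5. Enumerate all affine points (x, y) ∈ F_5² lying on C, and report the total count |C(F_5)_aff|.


Affine F_5-points: {(0, 4), (1, 1), (2, 0), (2, 1), (2, 2), (2, 3), (2, 4), (3, 0), (4, 2)}; count = 9.

For each of the 25 pairs (x, y) ∈ F_5², evaluate f(x, y) mod 5. Record the zeros.
  x = 0: [0↦2, 1↦4, 2↦1, 3↦3, 4↦0]  zeros at y ∈ {4}
  x = 1: [0↦4, 1↦0, 2↦1, 3↦2, 4↦3]  zeros at y ∈ {1}
  x = 2: [0↦0, 1↦0, 2↦0, 3↦0, 4↦0]  zeros at y ∈ {0, 1, 2, 3, 4}
  x = 3: [0↦0, 1↦4, 2↦3, 3↦2, 4↦1]  zeros at y ∈ {0}
  x = 4: [0↦4, 1↦2, 2↦0, 3↦3, 4↦1]  zeros at y ∈ {2}
Collecting zeros: affine points = {(0, 4), (1, 1), (2, 0), (2, 1), (2, 2), (2, 3), (2, 4), (3, 0), (4, 2)}.
Total count |C(F_5)_aff| = 9.


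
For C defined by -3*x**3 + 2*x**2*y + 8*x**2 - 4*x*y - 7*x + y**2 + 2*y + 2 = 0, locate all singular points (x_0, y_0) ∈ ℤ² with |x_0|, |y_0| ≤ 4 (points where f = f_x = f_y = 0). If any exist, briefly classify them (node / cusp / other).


Singular points: {(1, 0)}; classification: node.

Compute partial derivatives:
  f_x = -9*x**2 + 4*x*y + 16*x - 4*y - 7.
  f_y = 2*x**2 - 4*x + 2*y + 2.
Scan x_0 ∈ {−4, ..., 4}. For each x_0, f_y(x_0, y) is a polynomial in y; find its integer roots y ∈ {−4, ..., 4}, then test f_x and f at those candidates.
  x = -4: f_y(-4, y) = 2*y + 50; no integer root y with |y| ≤ 4.
  x = -3: f_y(-3, y) = 2*y + 32; no integer root y with |y| ≤ 4.
  x = -2: f_y(-2, y) = 2*y + 18; no integer root y with |y| ≤ 4.
  x = -1: f_y(-1, y) = 2*y + 8; vanishes at y ∈ {-4}. (-1, -4): f_x = 0 but f = 4 ≠ 0.
  x = 0: f_y(0, y) = 2*y + 2; vanishes at y ∈ {-1}. (0, -1): f_x = -3 ≠ 0.
  x = 1: f_y(1, y) = 2*y; vanishes at y ∈ {0}. (1, 0): f_x = 0, f = 0 — SINGULAR.
  x = 2: f_y(2, y) = 2*y + 2; vanishes at y ∈ {-1}. (2, -1): f_x = -15 ≠ 0.
  x = 3: f_y(3, y) = 2*y + 8; vanishes at y ∈ {-4}. (3, -4): f_x = -72 ≠ 0.
  x = 4: f_y(4, y) = 2*y + 18; no integer root y with |y| ≤ 4.
Only singular point on the grid: (1, 0).
Classify: substitute x = 1 + u, y = 0 + v and expand: f = -3*u**3 + 2*u**2*v - u**2 + v**2.
No constant or linear terms (consistent with a singular point). Quadratic part: -u**2 + v**2. Cubic part: -3*u**3 + 2*u**2*v.
The quadratic part v**2 - u**2 = (v − u)(v + u) splits into two distinct linear factors, so there are two distinct tangent lines y − 0 = ±(x − 1) — this is a node (ordinary double point).
Classification: node.


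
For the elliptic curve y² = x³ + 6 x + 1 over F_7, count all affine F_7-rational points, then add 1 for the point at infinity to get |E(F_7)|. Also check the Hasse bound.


Affine points = {(0, 1), (0, 6), (1, 1), (1, 6), (2, 0), (3, 2), (3, 5), (5, 3), (5, 4), (6, 1), (6, 6)}; affine count = 11; |E(F_7)| = 12.

Discriminant check: Δ ∝ 4a³ + 27b² = 4·6³ + 27·1² = 4·216 + 27·1 ≡ 2 (mod 7). Nonzero ⇒ E is nonsingular.
For each x ∈ F_7, compute rhs = x³ + 6·x + 1 mod 7, then count y ∈ F_7 with y² ≡ rhs.
  x = 0: rhs = 1, matching y values: 1, 6 (2 points).
  x = 1: rhs = 1, matching y values: 1, 6 (2 points).
  x = 2: rhs = 0, matching y values: 0 (1 points).
  x = 3: rhs = 4, matching y values: 2, 5 (2 points).
  x = 4: rhs = 5, matching y values: none (0 points).
  x = 5: rhs = 2, matching y values: 3, 4 (2 points).
  x = 6: rhs = 1, matching y values: 1, 6 (2 points).
Total affine count: 11.
Full point count |E(F_7)| = 11 + 1 = 12.
Hasse bound: |12 − (7+1)| = |4| = 4 ≤ 2√7 ≈ 5.2915 ✓.


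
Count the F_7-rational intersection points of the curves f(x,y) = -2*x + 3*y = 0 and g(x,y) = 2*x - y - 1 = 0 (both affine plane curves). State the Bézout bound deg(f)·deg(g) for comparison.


Common zeros: {(6, 4)}; count = 1; Bézout bound = 1.

deg(f) = 1, deg(g) = 1, so Bézout bound = 1.
Scan x ∈ F_7. For each x, list the y ∈ F_7 with f(x, y) ≡ 0 and those with g(x, y) ≡ 0 (mod 7); the common zeros in that column are the intersection.
  x = 0: f ≡ 0 at y ∈ {0}; g ≡ 0 at y ∈ {6}; common: ∅.
  x = 1: f ≡ 0 at y ∈ {3}; g ≡ 0 at y ∈ {1}; common: ∅.
  x = 2: f ≡ 0 at y ∈ {6}; g ≡ 0 at y ∈ {3}; common: ∅.
  x = 3: f ≡ 0 at y ∈ {2}; g ≡ 0 at y ∈ {5}; common: ∅.
  x = 4: f ≡ 0 at y ∈ {5}; g ≡ 0 at y ∈ {0}; common: ∅.
  x = 5: f ≡ 0 at y ∈ {1}; g ≡ 0 at y ∈ {2}; common: ∅.
  x = 6: f ≡ 0 at y ∈ {4}; g ≡ 0 at y ∈ {4}; common: {4}.
Collecting: common zeros = {(6, 4)}, so the count is 1.
Comparison with the Bézout bound: 1 ≤ 1 = deg(f)·deg(g), as expected for curves with no common component (the bound is attained).


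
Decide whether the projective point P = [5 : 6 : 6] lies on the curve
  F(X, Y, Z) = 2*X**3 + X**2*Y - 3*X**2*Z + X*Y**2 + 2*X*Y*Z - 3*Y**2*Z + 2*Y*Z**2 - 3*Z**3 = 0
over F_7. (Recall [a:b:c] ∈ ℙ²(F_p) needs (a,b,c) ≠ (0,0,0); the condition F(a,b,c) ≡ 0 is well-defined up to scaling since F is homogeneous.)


F(5,6,6) ≡ 4 (mod 7); P is NOT on the curve.

Evaluate F(5, 6, 6) term-by-term (mod 7).
  2*X**3 ↦ 2·125·1·1 = 250
  X**2*Y ↦ 1·25·6·1 = 150
  -3*X**2*Z ↦ -3·25·1·6 = -450
  X*Y**2 ↦ 1·5·36·1 = 180
  2*X*Y*Z ↦ 2·5·6·6 = 360
  -3*Y**2*Z ↦ -3·1·36·6 = -648
  2*Y*Z**2 ↦ 2·1·6·36 = 432
  -3*Z**3 ↦ -3·1·1·216 = -648
Sum: F(5, 6, 6) = (250) + (150) + (-450) + (180) + (360) + (-648) + (432) + (-648) = -374.
Reducing mod 7: -374 ≡ 4 (mod 7).
Since F(a, b, c) ≡ 4 ≠ 0 (mod 7), P does NOT lie on the curve.


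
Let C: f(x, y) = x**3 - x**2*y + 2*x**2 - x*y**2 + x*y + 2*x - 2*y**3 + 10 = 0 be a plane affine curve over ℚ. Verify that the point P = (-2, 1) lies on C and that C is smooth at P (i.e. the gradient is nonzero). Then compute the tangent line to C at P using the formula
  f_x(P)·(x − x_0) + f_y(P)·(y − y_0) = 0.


Tangent line at P: 10*x - 8*y + 28 = 0.

Step 1: f(-2, 1) = 0, so P lies on C.
Step 2: partial derivatives
  f_x(x, y) = 3*x**2 - 2*x*y + 4*x - y**2 + y + 2, f_y(x, y) = -x**2 - 2*x*y + x - 6*y**2.
  f_x(P) = 10, f_y(P) = -8 (gradient nonzero, so P is smooth).
Step 3: tangent line at P: 10·(x − -2) + -8·(y − 1) = 0.
Expanding: 10*x - 8*y + 28 = 0.


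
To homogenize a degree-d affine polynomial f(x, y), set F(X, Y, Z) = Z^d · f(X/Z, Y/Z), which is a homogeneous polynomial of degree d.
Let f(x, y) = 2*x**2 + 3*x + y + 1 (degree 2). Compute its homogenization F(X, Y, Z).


F(X, Y, Z) = 2*X**2 + 3*X*Z + Y*Z + Z**2

deg(f) = 2.
Substitute x = X/Z, y = Y/Z into f, then multiply by Z^2.
  monomial 2·x^2·y^0 ↦ 2·X^2·Y^0·Z^0.
  monomial 3·x^1·y^0 ↦ 3·X^1·Y^0·Z^1.
  monomial 1·x^0·y^1 ↦ 1·X^0·Y^1·Z^1.
  monomial 1·x^0·y^0 ↦ 1·X^0·Y^0·Z^2.
Collecting: F(X, Y, Z) = 2*X**2 + 3*X*Z + Y*Z + Z**2.


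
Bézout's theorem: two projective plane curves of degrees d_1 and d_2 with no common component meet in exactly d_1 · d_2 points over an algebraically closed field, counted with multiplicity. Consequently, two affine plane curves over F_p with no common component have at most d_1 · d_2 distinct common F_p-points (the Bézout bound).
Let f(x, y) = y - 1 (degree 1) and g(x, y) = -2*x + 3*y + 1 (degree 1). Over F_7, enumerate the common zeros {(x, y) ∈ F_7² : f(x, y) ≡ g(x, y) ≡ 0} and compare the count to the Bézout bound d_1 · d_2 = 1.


Common zeros: {(2, 1)}; count = 1; Bézout bound = 1.

deg(f) = 1, deg(g) = 1, so Bézout bound = 1.
Scan x ∈ F_7. For each x, list the y ∈ F_7 with f(x, y) ≡ 0 and those with g(x, y) ≡ 0 (mod 7); the common zeros in that column are the intersection.
  x = 0: f ≡ 0 at y ∈ {1}; g ≡ 0 at y ∈ {2}; common: ∅.
  x = 1: f ≡ 0 at y ∈ {1}; g ≡ 0 at y ∈ {5}; common: ∅.
  x = 2: f ≡ 0 at y ∈ {1}; g ≡ 0 at y ∈ {1}; common: {1}.
  x = 3: f ≡ 0 at y ∈ {1}; g ≡ 0 at y ∈ {4}; common: ∅.
  x = 4: f ≡ 0 at y ∈ {1}; g ≡ 0 at y ∈ {0}; common: ∅.
  x = 5: f ≡ 0 at y ∈ {1}; g ≡ 0 at y ∈ {3}; common: ∅.
  x = 6: f ≡ 0 at y ∈ {1}; g ≡ 0 at y ∈ {6}; common: ∅.
Collecting: common zeros = {(2, 1)}, so the count is 1.
Comparison with the Bézout bound: 1 ≤ 1 = deg(f)·deg(g), as expected for curves with no common component (the bound is attained).


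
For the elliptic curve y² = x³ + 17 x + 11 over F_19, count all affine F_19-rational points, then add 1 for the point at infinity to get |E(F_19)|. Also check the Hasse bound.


Affine points = {(0, 7), (0, 12), (6, 5), (6, 14), (7, 6), (7, 13), (9, 0), (11, 3), (11, 16), (12, 9), (12, 10), (13, 4), (13, 15), (16, 3), (16, 16), (17, 8), (17, 11)}; affine count = 17; |E(F_19)| = 18.

Discriminant check: Δ ∝ 4a³ + 27b² = 4·17³ + 27·11² = 4·4913 + 27·121 ≡ 5 (mod 19). Nonzero ⇒ E is nonsingular.
For each x ∈ F_19, compute rhs = x³ + 17·x + 11 mod 19, then count y ∈ F_19 with y² ≡ rhs.
  x = 0: rhs = 11, matching y values: 7, 12 (2 points).
  x = 1: rhs = 10, matching y values: none (0 points).
  x = 2: rhs = 15, matching y values: none (0 points).
  x = 3: rhs = 13, matching y values: none (0 points).
  x = 4: rhs = 10, matching y values: none (0 points).
  x = 5: rhs = 12, matching y values: none (0 points).
  x = 6: rhs = 6, matching y values: 5, 14 (2 points).
  x = 7: rhs = 17, matching y values: 6, 13 (2 points).
  x = 8: rhs = 13, matching y values: none (0 points).
  x = 9: rhs = 0, matching y values: 0 (1 points).
  x = 10: rhs = 3, matching y values: none (0 points).
  x = 11: rhs = 9, matching y values: 3, 16 (2 points).
  x = 12: rhs = 5, matching y values: 9, 10 (2 points).
  x = 13: rhs = 16, matching y values: 4, 15 (2 points).
  x = 14: rhs = 10, matching y values: none (0 points).
  x = 15: rhs = 12, matching y values: none (0 points).
  x = 16: rhs = 9, matching y values: 3, 16 (2 points).
  x = 17: rhs = 7, matching y values: 8, 11 (2 points).
  x = 18: rhs = 12, matching y values: none (0 points).
Total affine count: 17.
Full point count |E(F_19)| = 17 + 1 = 18.
Hasse bound: |18 − (19+1)| = |-2| = 2 ≤ 2√19 ≈ 8.7178 ✓.


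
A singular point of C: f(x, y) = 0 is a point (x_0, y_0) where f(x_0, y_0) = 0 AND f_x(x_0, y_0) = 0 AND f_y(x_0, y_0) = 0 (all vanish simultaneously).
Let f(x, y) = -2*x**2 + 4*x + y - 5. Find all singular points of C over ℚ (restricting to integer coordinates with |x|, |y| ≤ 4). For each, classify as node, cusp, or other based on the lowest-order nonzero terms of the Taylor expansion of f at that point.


No singular points in the scanned grid; C is smooth there.

Compute partial derivatives:
  f_x = 4 - 4*x.
  f_y = 1.
f_y = 1 is a nonzero constant, so f_y never vanishes: no point (x, y) can satisfy f = f_x = f_y = 0. In particular no (x, y) ∈ {−4, ..., 4}² is singular; the curve is smooth.


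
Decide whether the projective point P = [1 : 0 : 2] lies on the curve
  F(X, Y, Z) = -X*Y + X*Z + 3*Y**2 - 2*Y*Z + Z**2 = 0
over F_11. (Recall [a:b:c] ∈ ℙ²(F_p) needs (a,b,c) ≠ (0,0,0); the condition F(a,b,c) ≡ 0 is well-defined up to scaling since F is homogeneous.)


F(1,0,2) ≡ 6 (mod 11); P is NOT on the curve.

Evaluate F(1, 0, 2) term-by-term (mod 11).
  -X*Y ↦ -1·1·0·1 = 0
  X*Z ↦ 1·1·1·2 = 2
  3*Y**2 ↦ 3·1·0·1 = 0
  -2*Y*Z ↦ -2·1·0·2 = 0
  Z**2 ↦ 1·1·1·4 = 4
Sum: F(1, 0, 2) = (0) + (2) + (0) + (0) + (4) = 6.
Reducing mod 11: 6 ≡ 6 (mod 11).
Since F(a, b, c) ≡ 6 ≠ 0 (mod 11), P does NOT lie on the curve.


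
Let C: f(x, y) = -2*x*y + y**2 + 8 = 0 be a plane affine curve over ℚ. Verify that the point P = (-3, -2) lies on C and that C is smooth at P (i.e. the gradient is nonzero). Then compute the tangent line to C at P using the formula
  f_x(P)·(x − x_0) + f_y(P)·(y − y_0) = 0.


Tangent line at P: 4*x + 2*y + 16 = 0.

Step 1: f(-3, -2) = 0, so P lies on C.
Step 2: partial derivatives
  f_x(x, y) = -2*y, f_y(x, y) = -2*x + 2*y.
  f_x(P) = 4, f_y(P) = 2 (gradient nonzero, so P is smooth).
Step 3: tangent line at P: 4·(x − -3) + 2·(y − -2) = 0.
Expanding: 4*x + 2*y + 16 = 0.


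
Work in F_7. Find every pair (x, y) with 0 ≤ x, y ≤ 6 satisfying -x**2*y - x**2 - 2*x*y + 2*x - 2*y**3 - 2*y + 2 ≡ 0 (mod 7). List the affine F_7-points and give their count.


Affine F_7-points: {(2, 6), (3, 5), (4, 4), (5, 5), (6, 4)}; count = 5.

For each of the 49 pairs (x, y) ∈ F_7², evaluate f(x, y) mod 7. Record the zeros.
  x = 0: [0↦2, 1↦5, 2↦3, 3↦5, 4↦6, 5↦1, 6↦6]  zeros at y ∈ ∅
  x = 1: [0↦3, 1↦3, 2↦5, 3↦4, 4↦2, 5↦1, 6↦3]  zeros at y ∈ ∅
  x = 2: [0↦2, 1↦4, 2↦1, 3↦2, 4↦2, 5↦3, 6↦0]  zeros at y ∈ {6}
  x = 3: [0↦6, 1↦1, 2↦5, 3↦6, 4↦6, 5↦0, 6↦4]  zeros at y ∈ {5}
  x = 4: [0↦1, 1↦1, 2↦3, 3↦2, 4↦0, 5↦6, 6↦1]  zeros at y ∈ {4}
  x = 5: [0↦1, 1↦4, 2↦2, 3↦4, 4↦5, 5↦0, 6↦5]  zeros at y ∈ {5}
  x = 6: [0↦6, 1↦3, 2↦2, 3↦5, 4↦0, 5↦3, 6↦2]  zeros at y ∈ {4}
Collecting zeros: affine points = {(2, 6), (3, 5), (4, 4), (5, 5), (6, 4)}.
Total count |C(F_7)_aff| = 5.


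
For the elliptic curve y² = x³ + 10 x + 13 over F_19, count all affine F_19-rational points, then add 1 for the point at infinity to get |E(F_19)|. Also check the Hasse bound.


Affine points = {(1, 9), (1, 10), (5, 6), (5, 13), (6, 2), (6, 17), (8, 4), (8, 15), (10, 7), (10, 12), (14, 3), (14, 16), (15, 2), (15, 17), (17, 2), (17, 17)}; affine count = 16; |E(F_19)| = 17.

Discriminant check: Δ ∝ 4a³ + 27b² = 4·10³ + 27·13² = 4·1000 + 27·169 ≡ 13 (mod 19). Nonzero ⇒ E is nonsingular.
For each x ∈ F_19, compute rhs = x³ + 10·x + 13 mod 19, then count y ∈ F_19 with y² ≡ rhs.
  x = 0: rhs = 13, matching y values: none (0 points).
  x = 1: rhs = 5, matching y values: 9, 10 (2 points).
  x = 2: rhs = 3, matching y values: none (0 points).
  x = 3: rhs = 13, matching y values: none (0 points).
  x = 4: rhs = 3, matching y values: none (0 points).
  x = 5: rhs = 17, matching y values: 6, 13 (2 points).
  x = 6: rhs = 4, matching y values: 2, 17 (2 points).
  x = 7: rhs = 8, matching y values: none (0 points).
  x = 8: rhs = 16, matching y values: 4, 15 (2 points).
  x = 9: rhs = 15, matching y values: none (0 points).
  x = 10: rhs = 11, matching y values: 7, 12 (2 points).
  x = 11: rhs = 10, matching y values: none (0 points).
  x = 12: rhs = 18, matching y values: none (0 points).
  x = 13: rhs = 3, matching y values: none (0 points).
  x = 14: rhs = 9, matching y values: 3, 16 (2 points).
  x = 15: rhs = 4, matching y values: 2, 17 (2 points).
  x = 16: rhs = 13, matching y values: none (0 points).
  x = 17: rhs = 4, matching y values: 2, 17 (2 points).
  x = 18: rhs = 2, matching y values: none (0 points).
Total affine count: 16.
Full point count |E(F_19)| = 16 + 1 = 17.
Hasse bound: |17 − (19+1)| = |-3| = 3 ≤ 2√19 ≈ 8.7178 ✓.


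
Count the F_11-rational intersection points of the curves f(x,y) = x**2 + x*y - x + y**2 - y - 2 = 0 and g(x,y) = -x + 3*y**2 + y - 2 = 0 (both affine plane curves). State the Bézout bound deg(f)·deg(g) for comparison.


Common zeros: {(0, 10), (8, 9)}; count = 2; Bézout bound = 4.

deg(f) = 2, deg(g) = 2, so Bézout bound = 4.
Scan x ∈ F_11. For each x, list the y ∈ F_11 with f(x, y) ≡ 0 and those with g(x, y) ≡ 0 (mod 11); the common zeros in that column are the intersection.
  x = 0: f ≡ 0 at y ∈ {2, 10}; g ≡ 0 at y ∈ {8, 10}; common: {10}.
  x = 1: f ≡ 0 at y ∈ ∅; g ≡ 0 at y ∈ {2, 5}; common: ∅.
  x = 2: f ≡ 0 at y ∈ {0, 10}; g ≡ 0 at y ∈ {1, 6}; common: ∅.
  x = 3: f ≡ 0 at y ∈ ∅; g ≡ 0 at y ∈ ∅; common: ∅.
  x = 4: f ≡ 0 at y ∈ ∅; g ≡ 0 at y ∈ ∅; common: ∅.
  x = 5: f ≡ 0 at y ∈ ∅; g ≡ 0 at y ∈ ∅; common: ∅.
  x = 6: f ≡ 0 at y ∈ {8, 9}; g ≡ 0 at y ∈ {3, 4}; common: ∅.
  x = 7: f ≡ 0 at y ∈ ∅; g ≡ 0 at y ∈ ∅; common: ∅.
  x = 8: f ≡ 0 at y ∈ {6, 9}; g ≡ 0 at y ∈ {9}; common: {9}.
  x = 9: f ≡ 0 at y ∈ {6, 8}; g ≡ 0 at y ∈ {0, 7}; common: ∅.
  x = 10: f ≡ 0 at y ∈ {0, 2}; g ≡ 0 at y ∈ ∅; common: ∅.
Collecting: common zeros = {(0, 10), (8, 9)}, so the count is 2.
Comparison with the Bézout bound: 2 ≤ 4 = deg(f)·deg(g), as expected for curves with no common component (the affine F_11-count falls short of the bound because intersections may lie at infinity, over extension fields, or carry multiplicity).


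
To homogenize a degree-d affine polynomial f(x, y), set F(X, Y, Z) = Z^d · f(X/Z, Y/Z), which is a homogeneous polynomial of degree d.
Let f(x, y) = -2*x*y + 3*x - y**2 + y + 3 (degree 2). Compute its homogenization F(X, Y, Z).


F(X, Y, Z) = -2*X*Y + 3*X*Z - Y**2 + Y*Z + 3*Z**2

deg(f) = 2.
Substitute x = X/Z, y = Y/Z into f, then multiply by Z^2.
  monomial -2·x^1·y^1 ↦ -2·X^1·Y^1·Z^0.
  monomial 3·x^1·y^0 ↦ 3·X^1·Y^0·Z^1.
  monomial -1·x^0·y^2 ↦ -1·X^0·Y^2·Z^0.
  monomial 1·x^0·y^1 ↦ 1·X^0·Y^1·Z^1.
  monomial 3·x^0·y^0 ↦ 3·X^0·Y^0·Z^2.
Collecting: F(X, Y, Z) = -2*X*Y + 3*X*Z - Y**2 + Y*Z + 3*Z**2.


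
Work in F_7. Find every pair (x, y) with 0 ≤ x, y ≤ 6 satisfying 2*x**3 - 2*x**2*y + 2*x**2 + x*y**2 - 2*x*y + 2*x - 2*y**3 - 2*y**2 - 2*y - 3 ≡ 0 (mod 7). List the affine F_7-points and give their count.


Affine F_7-points: {(3, 5), (4, 5), (5, 4), (6, 4)}; count = 4.

For each of the 49 pairs (x, y) ∈ F_7², evaluate f(x, y) mod 7. Record the zeros.
  x = 0: [0↦4, 1↦5, 2↦4, 3↦3, 4↦4, 5↦2, 6↦6]  zeros at y ∈ ∅
  x = 1: [0↦3, 1↦1, 2↦6, 3↦6, 4↦3, 5↦6, 6↦3]  zeros at y ∈ ∅
  x = 2: [0↦4, 1↦2, 2↦2, 3↦6, 4↦2, 5↦6, 6↦6]  zeros at y ∈ ∅
  x = 3: [0↦5, 1↦6, 2↦4, 3↦1, 4↦6, 5↦0, 6↦6]  zeros at y ∈ {5}
  x = 4: [0↦4, 1↦4, 2↦3, 3↦3, 4↦6, 5↦0, 6↦1]  zeros at y ∈ {5}
  x = 5: [0↦6, 1↦1, 2↦4, 3↦3, 4↦0, 5↦4, 6↦3]  zeros at y ∈ {4}
  x = 6: [0↦2, 1↦2, 2↦5, 3↦6, 4↦0, 5↦3, 6↦3]  zeros at y ∈ {4}
Collecting zeros: affine points = {(3, 5), (4, 5), (5, 4), (6, 4)}.
Total count |C(F_7)_aff| = 4.


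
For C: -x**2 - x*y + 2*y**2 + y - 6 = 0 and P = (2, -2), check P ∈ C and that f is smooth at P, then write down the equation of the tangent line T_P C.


Tangent line at P: -2*x - 9*y - 14 = 0.

Step 1: f(2, -2) = 0, so P lies on C.
Step 2: partial derivatives
  f_x(x, y) = -2*x - y, f_y(x, y) = -x + 4*y + 1.
  f_x(P) = -2, f_y(P) = -9 (gradient nonzero, so P is smooth).
Step 3: tangent line at P: -2·(x − 2) + -9·(y − -2) = 0.
Expanding: -2*x - 9*y - 14 = 0.


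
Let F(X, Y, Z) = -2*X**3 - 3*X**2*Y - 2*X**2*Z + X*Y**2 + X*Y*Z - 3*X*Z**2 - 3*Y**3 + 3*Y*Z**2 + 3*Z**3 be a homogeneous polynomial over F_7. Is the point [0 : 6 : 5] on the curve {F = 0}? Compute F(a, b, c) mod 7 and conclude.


F(0,6,5) ≡ 2 (mod 7); P is NOT on the curve.

Evaluate F(0, 6, 5) term-by-term (mod 7).
  -2*X**3 ↦ -2·0·1·1 = 0
  -3*X**2*Y ↦ -3·0·6·1 = 0
  -2*X**2*Z ↦ -2·0·1·5 = 0
  X*Y**2 ↦ 1·0·36·1 = 0
  X*Y*Z ↦ 1·0·6·5 = 0
  -3*X*Z**2 ↦ -3·0·1·25 = 0
  -3*Y**3 ↦ -3·1·216·1 = -648
  3*Y*Z**2 ↦ 3·1·6·25 = 450
  3*Z**3 ↦ 3·1·1·125 = 375
Sum: F(0, 6, 5) = (0) + (0) + (0) + (0) + (0) + (0) + (-648) + (450) + (375) = 177.
Reducing mod 7: 177 ≡ 2 (mod 7).
Since F(a, b, c) ≡ 2 ≠ 0 (mod 7), P does NOT lie on the curve.


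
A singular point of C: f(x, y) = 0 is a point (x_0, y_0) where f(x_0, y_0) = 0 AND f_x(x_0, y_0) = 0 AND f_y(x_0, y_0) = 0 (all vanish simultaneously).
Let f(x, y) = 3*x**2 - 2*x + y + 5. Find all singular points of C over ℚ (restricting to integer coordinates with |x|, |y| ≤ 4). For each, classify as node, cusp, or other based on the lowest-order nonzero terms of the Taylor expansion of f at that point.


No singular points in the scanned grid; C is smooth there.

Compute partial derivatives:
  f_x = 6*x - 2.
  f_y = 1.
f_y = 1 is a nonzero constant, so f_y never vanishes: no point (x, y) can satisfy f = f_x = f_y = 0. In particular no (x, y) ∈ {−4, ..., 4}² is singular; the curve is smooth.


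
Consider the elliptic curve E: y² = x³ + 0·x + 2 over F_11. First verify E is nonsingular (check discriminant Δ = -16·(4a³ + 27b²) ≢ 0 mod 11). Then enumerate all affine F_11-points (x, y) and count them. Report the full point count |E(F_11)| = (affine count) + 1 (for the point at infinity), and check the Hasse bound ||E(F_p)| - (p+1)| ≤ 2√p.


Affine points = {(1, 5), (1, 6), (4, 0), (6, 3), (6, 8), (7, 2), (7, 9), (9, 4), (9, 7), (10, 1), (10, 10)}; affine count = 11; |E(F_11)| = 12.

Discriminant check: Δ ∝ 4a³ + 27b² = 4·0³ + 27·2² = 4·0 + 27·4 ≡ 9 (mod 11). Nonzero ⇒ E is nonsingular.
For each x ∈ F_11, compute rhs = x³ + 0·x + 2 mod 11, then count y ∈ F_11 with y² ≡ rhs.
  x = 0: rhs = 2, matching y values: none (0 points).
  x = 1: rhs = 3, matching y values: 5, 6 (2 points).
  x = 2: rhs = 10, matching y values: none (0 points).
  x = 3: rhs = 7, matching y values: none (0 points).
  x = 4: rhs = 0, matching y values: 0 (1 points).
  x = 5: rhs = 6, matching y values: none (0 points).
  x = 6: rhs = 9, matching y values: 3, 8 (2 points).
  x = 7: rhs = 4, matching y values: 2, 9 (2 points).
  x = 8: rhs = 8, matching y values: none (0 points).
  x = 9: rhs = 5, matching y values: 4, 7 (2 points).
  x = 10: rhs = 1, matching y values: 1, 10 (2 points).
Total affine count: 11.
Full point count |E(F_11)| = 11 + 1 = 12.
Hasse bound: |12 − (11+1)| = |0| = 0 ≤ 2√11 ≈ 6.6332 ✓.


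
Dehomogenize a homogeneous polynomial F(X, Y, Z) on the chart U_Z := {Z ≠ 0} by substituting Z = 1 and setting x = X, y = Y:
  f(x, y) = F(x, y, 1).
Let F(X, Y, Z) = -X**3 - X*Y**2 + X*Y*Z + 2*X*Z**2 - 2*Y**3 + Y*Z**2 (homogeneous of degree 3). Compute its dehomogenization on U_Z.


f(x, y) = -x**3 - x*y**2 + x*y + 2*x - 2*y**3 + y

On U_Z we set Z = 1. Each monomial c·X^i·Y^j·Z^k in F becomes c·x^i·y^j·1^k = c·x^i·y^j.
Substituting Z = 1: F(X, Y, 1) = -x**3 - x*y**2 + x*y + 2*x - 2*y**3 + y.
Note: deg(f) ≤ deg(F) = 3; strict inequality happens when F is divisible by Z (lost terms).


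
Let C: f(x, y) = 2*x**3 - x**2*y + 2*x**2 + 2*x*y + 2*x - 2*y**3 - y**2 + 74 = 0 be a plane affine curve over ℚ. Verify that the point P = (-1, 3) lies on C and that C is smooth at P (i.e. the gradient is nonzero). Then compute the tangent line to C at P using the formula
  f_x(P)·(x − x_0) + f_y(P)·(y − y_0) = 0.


Tangent line at P: 16*x - 63*y + 205 = 0.

Step 1: f(-1, 3) = 0, so P lies on C.
Step 2: partial derivatives
  f_x(x, y) = 6*x**2 - 2*x*y + 4*x + 2*y + 2, f_y(x, y) = -x**2 + 2*x - 6*y**2 - 2*y.
  f_x(P) = 16, f_y(P) = -63 (gradient nonzero, so P is smooth).
Step 3: tangent line at P: 16·(x − -1) + -63·(y − 3) = 0.
Expanding: 16*x - 63*y + 205 = 0.


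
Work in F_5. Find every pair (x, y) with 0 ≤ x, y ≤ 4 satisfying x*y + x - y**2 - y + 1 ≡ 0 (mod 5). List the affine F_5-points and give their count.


Affine F_5-points: {(0, 2), (3, 1), (4, 0), (4, 3)}; count = 4.

For each of the 25 pairs (x, y) ∈ F_5², evaluate f(x, y) mod 5. Record the zeros.
  x = 0: [0↦1, 1↦4, 2↦0, 3↦4, 4↦1]  zeros at y ∈ {2}
  x = 1: [0↦2, 1↦1, 2↦3, 3↦3, 4↦1]  zeros at y ∈ ∅
  x = 2: [0↦3, 1↦3, 2↦1, 3↦2, 4↦1]  zeros at y ∈ ∅
  x = 3: [0↦4, 1↦0, 2↦4, 3↦1, 4↦1]  zeros at y ∈ {1}
  x = 4: [0↦0, 1↦2, 2↦2, 3↦0, 4↦1]  zeros at y ∈ {0, 3}
Collecting zeros: affine points = {(0, 2), (3, 1), (4, 0), (4, 3)}.
Total count |C(F_5)_aff| = 4.


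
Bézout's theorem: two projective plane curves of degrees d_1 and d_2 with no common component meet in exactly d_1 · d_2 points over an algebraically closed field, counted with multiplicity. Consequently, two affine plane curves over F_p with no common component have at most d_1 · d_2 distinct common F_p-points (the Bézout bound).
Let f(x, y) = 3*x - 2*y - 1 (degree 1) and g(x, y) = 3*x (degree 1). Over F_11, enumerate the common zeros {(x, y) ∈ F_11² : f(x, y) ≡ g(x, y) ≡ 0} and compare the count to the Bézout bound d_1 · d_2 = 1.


Common zeros: {(0, 5)}; count = 1; Bézout bound = 1.

deg(f) = 1, deg(g) = 1, so Bézout bound = 1.
Scan x ∈ F_11. For each x, list the y ∈ F_11 with f(x, y) ≡ 0 and those with g(x, y) ≡ 0 (mod 11); the common zeros in that column are the intersection.
  x = 0: f ≡ 0 at y ∈ {5}; g ≡ 0 at y ∈ {0, 1, 2, 3, 4, 5, 6, 7, 8, 9, 10}; common: {5}.
  x = 1: f ≡ 0 at y ∈ {1}; g ≡ 0 at y ∈ ∅; common: ∅.
  x = 2: f ≡ 0 at y ∈ {8}; g ≡ 0 at y ∈ ∅; common: ∅.
  x = 3: f ≡ 0 at y ∈ {4}; g ≡ 0 at y ∈ ∅; common: ∅.
  x = 4: f ≡ 0 at y ∈ {0}; g ≡ 0 at y ∈ ∅; common: ∅.
  x = 5: f ≡ 0 at y ∈ {7}; g ≡ 0 at y ∈ ∅; common: ∅.
  x = 6: f ≡ 0 at y ∈ {3}; g ≡ 0 at y ∈ ∅; common: ∅.
  x = 7: f ≡ 0 at y ∈ {10}; g ≡ 0 at y ∈ ∅; common: ∅.
  x = 8: f ≡ 0 at y ∈ {6}; g ≡ 0 at y ∈ ∅; common: ∅.
  x = 9: f ≡ 0 at y ∈ {2}; g ≡ 0 at y ∈ ∅; common: ∅.
  x = 10: f ≡ 0 at y ∈ {9}; g ≡ 0 at y ∈ ∅; common: ∅.
Collecting: common zeros = {(0, 5)}, so the count is 1.
Comparison with the Bézout bound: 1 ≤ 1 = deg(f)·deg(g), as expected for curves with no common component (the bound is attained).


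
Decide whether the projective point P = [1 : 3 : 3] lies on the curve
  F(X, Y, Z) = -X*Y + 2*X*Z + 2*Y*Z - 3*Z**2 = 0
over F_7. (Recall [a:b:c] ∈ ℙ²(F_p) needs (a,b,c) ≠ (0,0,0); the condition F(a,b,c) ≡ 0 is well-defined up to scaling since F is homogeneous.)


F(1,3,3) ≡ 1 (mod 7); P is NOT on the curve.

Evaluate F(1, 3, 3) term-by-term (mod 7).
  -X*Y ↦ -1·1·3·1 = -3
  2*X*Z ↦ 2·1·1·3 = 6
  2*Y*Z ↦ 2·1·3·3 = 18
  -3*Z**2 ↦ -3·1·1·9 = -27
Sum: F(1, 3, 3) = (-3) + (6) + (18) + (-27) = -6.
Reducing mod 7: -6 ≡ 1 (mod 7).
Since F(a, b, c) ≡ 1 ≠ 0 (mod 7), P does NOT lie on the curve.


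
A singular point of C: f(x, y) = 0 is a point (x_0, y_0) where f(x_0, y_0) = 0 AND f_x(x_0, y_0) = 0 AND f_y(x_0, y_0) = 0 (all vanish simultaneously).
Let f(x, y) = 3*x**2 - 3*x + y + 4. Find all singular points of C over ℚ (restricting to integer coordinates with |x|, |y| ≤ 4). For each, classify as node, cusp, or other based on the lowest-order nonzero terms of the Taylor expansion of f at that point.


No singular points in the scanned grid; C is smooth there.

Compute partial derivatives:
  f_x = 6*x - 3.
  f_y = 1.
f_y = 1 is a nonzero constant, so f_y never vanishes: no point (x, y) can satisfy f = f_x = f_y = 0. In particular no (x, y) ∈ {−4, ..., 4}² is singular; the curve is smooth.


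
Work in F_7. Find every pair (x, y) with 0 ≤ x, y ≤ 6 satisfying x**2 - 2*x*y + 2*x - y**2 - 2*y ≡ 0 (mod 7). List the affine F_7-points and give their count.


Affine F_7-points: {(0, 0), (0, 5), (1, 5), (4, 2), (5, 0), (5, 2)}; count = 6.

For each of the 49 pairs (x, y) ∈ F_7², evaluate f(x, y) mod 7. Record the zeros.
  x = 0: [0↦0, 1↦4, 2↦6, 3↦6, 4↦4, 5↦0, 6↦1]  zeros at y ∈ {0, 5}
  x = 1: [0↦3, 1↦5, 2↦5, 3↦3, 4↦6, 5↦0, 6↦6]  zeros at y ∈ {5}
  x = 2: [0↦1, 1↦1, 2↦6, 3↦2, 4↦3, 5↦2, 6↦6]  zeros at y ∈ ∅
  x = 3: [0↦1, 1↦6, 2↦2, 3↦3, 4↦2, 5↦6, 6↦1]  zeros at y ∈ ∅
  x = 4: [0↦3, 1↦6, 2↦0, 3↦6, 4↦3, 5↦5, 6↦5]  zeros at y ∈ {2}
  x = 5: [0↦0, 1↦1, 2↦0, 3↦4, 4↦6, 5↦6, 6↦4]  zeros at y ∈ {0, 2}
  x = 6: [0↦6, 1↦5, 2↦2, 3↦4, 4↦4, 5↦2, 6↦5]  zeros at y ∈ ∅
Collecting zeros: affine points = {(0, 0), (0, 5), (1, 5), (4, 2), (5, 0), (5, 2)}.
Total count |C(F_7)_aff| = 6.


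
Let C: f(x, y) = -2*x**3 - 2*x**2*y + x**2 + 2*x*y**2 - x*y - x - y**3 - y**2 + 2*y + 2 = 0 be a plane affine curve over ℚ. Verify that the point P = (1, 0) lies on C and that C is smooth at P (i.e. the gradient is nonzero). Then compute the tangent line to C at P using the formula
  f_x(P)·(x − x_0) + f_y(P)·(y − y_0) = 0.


Tangent line at P: -5*x - y + 5 = 0.

Step 1: f(1, 0) = 0, so P lies on C.
Step 2: partial derivatives
  f_x(x, y) = -6*x**2 - 4*x*y + 2*x + 2*y**2 - y - 1, f_y(x, y) = -2*x**2 + 4*x*y - x - 3*y**2 - 2*y + 2.
  f_x(P) = -5, f_y(P) = -1 (gradient nonzero, so P is smooth).
Step 3: tangent line at P: -5·(x − 1) + -1·(y − 0) = 0.
Expanding: -5*x - y + 5 = 0.


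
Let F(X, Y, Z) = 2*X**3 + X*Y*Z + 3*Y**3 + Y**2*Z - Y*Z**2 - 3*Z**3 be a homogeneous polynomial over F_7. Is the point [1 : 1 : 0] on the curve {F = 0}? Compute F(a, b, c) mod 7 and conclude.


F(1,1,0) ≡ 5 (mod 7); P is NOT on the curve.

Evaluate F(1, 1, 0) term-by-term (mod 7).
  2*X**3 ↦ 2·1·1·1 = 2
  X*Y*Z ↦ 1·1·1·0 = 0
  3*Y**3 ↦ 3·1·1·1 = 3
  Y**2*Z ↦ 1·1·1·0 = 0
  -Y*Z**2 ↦ -1·1·1·0 = 0
  -3*Z**3 ↦ -3·1·1·0 = 0
Sum: F(1, 1, 0) = (2) + (0) + (3) + (0) + (0) + (0) = 5.
Reducing mod 7: 5 ≡ 5 (mod 7).
Since F(a, b, c) ≡ 5 ≠ 0 (mod 7), P does NOT lie on the curve.


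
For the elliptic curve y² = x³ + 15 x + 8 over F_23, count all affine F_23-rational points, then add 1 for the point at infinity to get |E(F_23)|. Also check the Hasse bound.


Affine points = {(0, 10), (0, 13), (1, 1), (1, 22), (2, 0), (5, 1), (5, 22), (10, 10), (10, 13), (11, 3), (11, 20), (13, 10), (13, 13), (14, 8), (14, 15), (17, 1), (17, 22), (21, 4), (21, 19)}; affine count = 19; |E(F_23)| = 20.

Discriminant check: Δ ∝ 4a³ + 27b² = 4·15³ + 27·8² = 4·3375 + 27·64 ≡ 2 (mod 23). Nonzero ⇒ E is nonsingular.
For each x ∈ F_23, compute rhs = x³ + 15·x + 8 mod 23, then count y ∈ F_23 with y² ≡ rhs.
  x = 0: rhs = 8, matching y values: 10, 13 (2 points).
  x = 1: rhs = 1, matching y values: 1, 22 (2 points).
  x = 2: rhs = 0, matching y values: 0 (1 points).
  x = 3: rhs = 11, matching y values: none (0 points).
  x = 4: rhs = 17, matching y values: none (0 points).
  x = 5: rhs = 1, matching y values: 1, 22 (2 points).
  x = 6: rhs = 15, matching y values: none (0 points).
  x = 7: rhs = 19, matching y values: none (0 points).
  x = 8: rhs = 19, matching y values: none (0 points).
  x = 9: rhs = 21, matching y values: none (0 points).
  x = 10: rhs = 8, matching y values: 10, 13 (2 points).
  x = 11: rhs = 9, matching y values: 3, 20 (2 points).
  x = 12: rhs = 7, matching y values: none (0 points).
  x = 13: rhs = 8, matching y values: 10, 13 (2 points).
  x = 14: rhs = 18, matching y values: 8, 15 (2 points).
  x = 15: rhs = 20, matching y values: none (0 points).
  x = 16: rhs = 20, matching y values: none (0 points).
  x = 17: rhs = 1, matching y values: 1, 22 (2 points).
  x = 18: rhs = 15, matching y values: none (0 points).
  x = 19: rhs = 22, matching y values: none (0 points).
  x = 20: rhs = 5, matching y values: none (0 points).
  x = 21: rhs = 16, matching y values: 4, 19 (2 points).
  x = 22: rhs = 15, matching y values: none (0 points).
Total affine count: 19.
Full point count |E(F_23)| = 19 + 1 = 20.
Hasse bound: |20 − (23+1)| = |-4| = 4 ≤ 2√23 ≈ 9.5917 ✓.
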